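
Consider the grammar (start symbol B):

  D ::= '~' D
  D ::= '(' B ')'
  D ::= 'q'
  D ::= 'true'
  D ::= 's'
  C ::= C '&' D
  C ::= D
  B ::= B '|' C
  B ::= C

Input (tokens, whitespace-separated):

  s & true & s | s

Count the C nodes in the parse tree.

[B [B [C [C [C [D s]] & [D true]] & [D s]]] | [C [D s]]]

4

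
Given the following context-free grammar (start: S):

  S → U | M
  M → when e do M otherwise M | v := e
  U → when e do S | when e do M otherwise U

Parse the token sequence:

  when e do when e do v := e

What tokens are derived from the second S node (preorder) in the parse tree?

when e do v := e

[S [U when e do [S [U when e do [S [M v := e]]]]]]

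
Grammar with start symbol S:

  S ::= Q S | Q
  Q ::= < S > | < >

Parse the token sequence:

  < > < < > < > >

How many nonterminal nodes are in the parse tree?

[S [Q < >] [S [Q < [S [Q < >] [S [Q < >]]] >]]]

8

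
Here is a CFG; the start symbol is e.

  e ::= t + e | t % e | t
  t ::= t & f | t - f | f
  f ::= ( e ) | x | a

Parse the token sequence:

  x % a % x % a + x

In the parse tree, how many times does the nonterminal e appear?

[e [t [f x]] % [e [t [f a]] % [e [t [f x]] % [e [t [f a]] + [e [t [f x]]]]]]]

5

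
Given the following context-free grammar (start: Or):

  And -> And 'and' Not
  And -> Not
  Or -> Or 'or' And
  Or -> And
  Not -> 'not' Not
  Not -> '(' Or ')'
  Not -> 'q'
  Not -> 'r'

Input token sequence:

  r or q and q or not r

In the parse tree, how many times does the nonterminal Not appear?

[Or [Or [Or [And [Not r]]] or [And [And [Not q]] and [Not q]]] or [And [Not not [Not r]]]]

5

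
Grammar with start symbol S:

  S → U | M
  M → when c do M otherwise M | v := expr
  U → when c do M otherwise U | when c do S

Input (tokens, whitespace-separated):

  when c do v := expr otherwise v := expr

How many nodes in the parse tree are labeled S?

1

[S [M when c do [M v := expr] otherwise [M v := expr]]]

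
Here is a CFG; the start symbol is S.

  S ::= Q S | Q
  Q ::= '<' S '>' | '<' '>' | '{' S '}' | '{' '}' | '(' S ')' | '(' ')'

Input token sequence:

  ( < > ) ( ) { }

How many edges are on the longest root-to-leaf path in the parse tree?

[S [Q ( [S [Q < >]] )] [S [Q ( )] [S [Q { }]]]]

4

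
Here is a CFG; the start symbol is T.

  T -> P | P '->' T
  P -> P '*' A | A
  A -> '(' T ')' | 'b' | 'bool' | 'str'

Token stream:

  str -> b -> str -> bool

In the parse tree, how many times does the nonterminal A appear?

4

[T [P [A str]] -> [T [P [A b]] -> [T [P [A str]] -> [T [P [A bool]]]]]]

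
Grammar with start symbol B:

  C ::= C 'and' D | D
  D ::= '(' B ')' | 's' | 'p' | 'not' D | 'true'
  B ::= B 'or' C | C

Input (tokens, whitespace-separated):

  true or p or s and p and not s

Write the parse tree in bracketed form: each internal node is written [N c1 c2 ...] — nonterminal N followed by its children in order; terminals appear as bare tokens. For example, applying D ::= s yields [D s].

B
B or C
B or C or C
C or C or C
D or C or C
true or C or C
true or D or C
true or p or C
true or p or C and D
true or p or C and D and D
true or p or D and D and D
true or p or s and D and D
true or p or s and p and D
true or p or s and p and not D
true or p or s and p and not s

[B [B [B [C [D true]]] or [C [D p]]] or [C [C [C [D s]] and [D p]] and [D not [D s]]]]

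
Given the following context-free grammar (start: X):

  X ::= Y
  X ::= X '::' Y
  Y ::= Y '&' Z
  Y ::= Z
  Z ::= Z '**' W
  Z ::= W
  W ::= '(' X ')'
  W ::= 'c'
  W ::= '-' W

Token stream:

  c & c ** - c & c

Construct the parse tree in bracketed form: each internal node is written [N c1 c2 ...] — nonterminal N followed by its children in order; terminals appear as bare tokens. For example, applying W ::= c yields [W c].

X
Y
Y & Z
Y & Z & Z
Z & Z & Z
W & Z & Z
c & Z & Z
c & Z ** W & Z
c & W ** W & Z
c & c ** W & Z
c & c ** - W & Z
c & c ** - c & Z
c & c ** - c & W
c & c ** - c & c

[X [Y [Y [Y [Z [W c]]] & [Z [Z [W c]] ** [W - [W c]]]] & [Z [W c]]]]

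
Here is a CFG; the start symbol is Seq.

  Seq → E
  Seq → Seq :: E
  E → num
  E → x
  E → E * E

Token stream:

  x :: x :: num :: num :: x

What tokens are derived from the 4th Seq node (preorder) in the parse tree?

[Seq [Seq [Seq [Seq [Seq [E x]] :: [E x]] :: [E num]] :: [E num]] :: [E x]]

x :: x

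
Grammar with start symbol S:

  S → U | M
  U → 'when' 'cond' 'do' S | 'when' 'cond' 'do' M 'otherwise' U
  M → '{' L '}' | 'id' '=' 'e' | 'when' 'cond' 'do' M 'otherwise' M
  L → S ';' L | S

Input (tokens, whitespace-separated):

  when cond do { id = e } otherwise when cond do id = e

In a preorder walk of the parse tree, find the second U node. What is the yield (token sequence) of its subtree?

[S [U when cond do [M { [L [S [M id = e]]] }] otherwise [U when cond do [S [M id = e]]]]]

when cond do id = e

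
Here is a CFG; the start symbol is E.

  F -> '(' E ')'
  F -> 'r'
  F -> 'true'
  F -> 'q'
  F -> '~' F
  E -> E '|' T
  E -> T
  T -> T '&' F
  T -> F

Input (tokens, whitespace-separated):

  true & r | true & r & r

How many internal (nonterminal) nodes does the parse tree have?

[E [E [T [T [F true]] & [F r]]] | [T [T [T [F true]] & [F r]] & [F r]]]

12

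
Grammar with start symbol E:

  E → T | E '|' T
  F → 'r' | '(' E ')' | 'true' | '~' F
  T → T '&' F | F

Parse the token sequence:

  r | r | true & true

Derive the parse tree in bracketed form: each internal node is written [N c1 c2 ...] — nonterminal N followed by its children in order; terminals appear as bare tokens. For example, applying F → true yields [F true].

E
E | T
E | T | T
T | T | T
F | T | T
r | T | T
r | F | T
r | r | T
r | r | T & F
r | r | F & F
r | r | true & F
r | r | true & true

[E [E [E [T [F r]]] | [T [F r]]] | [T [T [F true]] & [F true]]]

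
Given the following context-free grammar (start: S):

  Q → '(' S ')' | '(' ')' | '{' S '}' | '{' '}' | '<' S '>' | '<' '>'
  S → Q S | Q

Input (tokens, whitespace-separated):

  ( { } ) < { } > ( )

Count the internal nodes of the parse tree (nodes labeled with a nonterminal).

[S [Q ( [S [Q { }]] )] [S [Q < [S [Q { }]] >] [S [Q ( )]]]]

10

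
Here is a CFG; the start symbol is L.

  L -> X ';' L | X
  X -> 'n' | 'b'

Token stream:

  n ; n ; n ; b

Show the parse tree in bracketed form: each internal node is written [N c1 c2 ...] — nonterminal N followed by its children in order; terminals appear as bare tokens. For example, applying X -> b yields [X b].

[L [X n] ; [L [X n] ; [L [X n] ; [L [X b]]]]]

L
X ; L
n ; L
n ; X ; L
n ; n ; L
n ; n ; X ; L
n ; n ; n ; L
n ; n ; n ; X
n ; n ; n ; b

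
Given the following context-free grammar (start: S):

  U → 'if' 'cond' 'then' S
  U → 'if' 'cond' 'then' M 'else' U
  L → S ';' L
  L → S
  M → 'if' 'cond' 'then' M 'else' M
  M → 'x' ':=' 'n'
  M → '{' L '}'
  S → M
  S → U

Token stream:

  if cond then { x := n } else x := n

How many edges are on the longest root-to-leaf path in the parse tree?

6

[S [M if cond then [M { [L [S [M x := n]]] }] else [M x := n]]]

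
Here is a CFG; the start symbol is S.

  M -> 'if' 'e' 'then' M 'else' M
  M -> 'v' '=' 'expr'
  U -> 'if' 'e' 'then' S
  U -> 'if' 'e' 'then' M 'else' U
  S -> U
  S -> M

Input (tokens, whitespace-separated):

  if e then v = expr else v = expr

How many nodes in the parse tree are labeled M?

[S [M if e then [M v = expr] else [M v = expr]]]

3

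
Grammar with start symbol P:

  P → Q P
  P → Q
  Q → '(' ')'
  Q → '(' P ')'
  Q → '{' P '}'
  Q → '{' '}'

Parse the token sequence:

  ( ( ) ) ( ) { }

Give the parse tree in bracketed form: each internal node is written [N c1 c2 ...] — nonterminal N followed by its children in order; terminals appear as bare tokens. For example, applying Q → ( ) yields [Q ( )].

P
Q P
( P ) P
( Q ) P
( ( ) ) P
( ( ) ) Q P
( ( ) ) ( ) P
( ( ) ) ( ) Q
( ( ) ) ( ) { }

[P [Q ( [P [Q ( )]] )] [P [Q ( )] [P [Q { }]]]]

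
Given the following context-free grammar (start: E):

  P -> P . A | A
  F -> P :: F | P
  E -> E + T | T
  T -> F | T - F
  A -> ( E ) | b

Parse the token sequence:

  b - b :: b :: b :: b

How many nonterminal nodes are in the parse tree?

18

[E [T [T [F [P [A b]]]] - [F [P [A b]] :: [F [P [A b]] :: [F [P [A b]] :: [F [P [A b]]]]]]]]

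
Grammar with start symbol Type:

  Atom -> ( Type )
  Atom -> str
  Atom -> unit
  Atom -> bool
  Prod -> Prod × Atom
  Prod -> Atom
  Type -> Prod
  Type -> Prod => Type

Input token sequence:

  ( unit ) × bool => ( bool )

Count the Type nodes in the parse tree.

4

[Type [Prod [Prod [Atom ( [Type [Prod [Atom unit]]] )]] × [Atom bool]] => [Type [Prod [Atom ( [Type [Prod [Atom bool]]] )]]]]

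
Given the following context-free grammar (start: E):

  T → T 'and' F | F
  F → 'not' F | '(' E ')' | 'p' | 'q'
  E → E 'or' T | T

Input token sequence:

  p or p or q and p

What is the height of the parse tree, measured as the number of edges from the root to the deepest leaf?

[E [E [E [T [F p]]] or [T [F p]]] or [T [T [F q]] and [F p]]]

5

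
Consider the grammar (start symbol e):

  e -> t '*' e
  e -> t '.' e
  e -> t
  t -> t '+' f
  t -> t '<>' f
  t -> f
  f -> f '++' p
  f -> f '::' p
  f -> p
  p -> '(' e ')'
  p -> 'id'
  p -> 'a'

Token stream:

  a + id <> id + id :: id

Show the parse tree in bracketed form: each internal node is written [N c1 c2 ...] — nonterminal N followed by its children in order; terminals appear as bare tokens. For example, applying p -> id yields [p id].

e
t
t + f
t <> f + f
t + f <> f + f
f + f <> f + f
p + f <> f + f
a + f <> f + f
a + p <> f + f
a + id <> f + f
a + id <> p + f
a + id <> id + f
a + id <> id + f :: p
a + id <> id + p :: p
a + id <> id + id :: p
a + id <> id + id :: id

[e [t [t [t [t [f [p a]]] + [f [p id]]] <> [f [p id]]] + [f [f [p id]] :: [p id]]]]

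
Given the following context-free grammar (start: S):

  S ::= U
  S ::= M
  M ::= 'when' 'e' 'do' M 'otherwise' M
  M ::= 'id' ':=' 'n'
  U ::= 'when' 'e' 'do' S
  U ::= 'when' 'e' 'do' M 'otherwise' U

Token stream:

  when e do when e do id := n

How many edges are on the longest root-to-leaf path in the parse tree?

6

[S [U when e do [S [U when e do [S [M id := n]]]]]]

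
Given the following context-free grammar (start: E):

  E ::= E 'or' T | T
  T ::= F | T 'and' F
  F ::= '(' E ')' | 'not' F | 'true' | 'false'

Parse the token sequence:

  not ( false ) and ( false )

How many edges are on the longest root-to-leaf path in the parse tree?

8

[E [T [T [F not [F ( [E [T [F false]]] )]]] and [F ( [E [T [F false]]] )]]]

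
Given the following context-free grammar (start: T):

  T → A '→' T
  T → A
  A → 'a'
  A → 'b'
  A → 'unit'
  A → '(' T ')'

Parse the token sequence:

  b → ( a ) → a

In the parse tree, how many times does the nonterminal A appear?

[T [A b] → [T [A ( [T [A a]] )] → [T [A a]]]]

4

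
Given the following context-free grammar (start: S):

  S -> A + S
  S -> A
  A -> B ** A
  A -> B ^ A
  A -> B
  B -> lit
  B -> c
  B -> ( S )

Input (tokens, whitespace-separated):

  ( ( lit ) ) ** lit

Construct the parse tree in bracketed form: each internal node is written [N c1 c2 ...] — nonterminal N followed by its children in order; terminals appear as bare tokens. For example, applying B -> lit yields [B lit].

[S [A [B ( [S [A [B ( [S [A [B lit]]] )]]] )] ** [A [B lit]]]]

S
A
B ** A
( S ) ** A
( A ) ** A
( B ) ** A
( ( S ) ) ** A
( ( A ) ) ** A
( ( B ) ) ** A
( ( lit ) ) ** A
( ( lit ) ) ** B
( ( lit ) ) ** lit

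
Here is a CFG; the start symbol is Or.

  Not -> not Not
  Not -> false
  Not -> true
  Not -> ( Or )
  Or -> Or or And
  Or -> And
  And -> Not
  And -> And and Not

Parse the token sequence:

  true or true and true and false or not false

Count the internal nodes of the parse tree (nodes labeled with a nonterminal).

14

[Or [Or [Or [And [Not true]]] or [And [And [And [Not true]] and [Not true]] and [Not false]]] or [And [Not not [Not false]]]]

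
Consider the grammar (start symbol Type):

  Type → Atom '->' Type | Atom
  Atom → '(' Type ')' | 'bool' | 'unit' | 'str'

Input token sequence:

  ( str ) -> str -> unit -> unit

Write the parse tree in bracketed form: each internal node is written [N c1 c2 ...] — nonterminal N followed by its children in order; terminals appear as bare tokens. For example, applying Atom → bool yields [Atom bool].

Type
Atom -> Type
( Type ) -> Type
( Atom ) -> Type
( str ) -> Type
( str ) -> Atom -> Type
( str ) -> str -> Type
( str ) -> str -> Atom -> Type
( str ) -> str -> unit -> Type
( str ) -> str -> unit -> Atom
( str ) -> str -> unit -> unit

[Type [Atom ( [Type [Atom str]] )] -> [Type [Atom str] -> [Type [Atom unit] -> [Type [Atom unit]]]]]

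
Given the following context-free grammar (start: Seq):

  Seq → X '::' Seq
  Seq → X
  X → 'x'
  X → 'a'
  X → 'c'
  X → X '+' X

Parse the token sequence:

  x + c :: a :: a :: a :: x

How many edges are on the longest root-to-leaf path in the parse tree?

[Seq [X [X x] + [X c]] :: [Seq [X a] :: [Seq [X a] :: [Seq [X a] :: [Seq [X x]]]]]]

6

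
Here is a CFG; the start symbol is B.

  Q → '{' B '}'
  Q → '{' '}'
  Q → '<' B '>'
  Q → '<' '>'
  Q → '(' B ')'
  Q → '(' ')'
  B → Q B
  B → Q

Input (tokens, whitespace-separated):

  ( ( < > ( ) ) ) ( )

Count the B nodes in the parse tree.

[B [Q ( [B [Q ( [B [Q < >] [B [Q ( )]]] )]] )] [B [Q ( )]]]

5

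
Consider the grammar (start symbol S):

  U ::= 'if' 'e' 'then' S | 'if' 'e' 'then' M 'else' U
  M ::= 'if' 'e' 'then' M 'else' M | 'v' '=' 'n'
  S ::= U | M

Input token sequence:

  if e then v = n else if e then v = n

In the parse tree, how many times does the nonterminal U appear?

[S [U if e then [M v = n] else [U if e then [S [M v = n]]]]]

2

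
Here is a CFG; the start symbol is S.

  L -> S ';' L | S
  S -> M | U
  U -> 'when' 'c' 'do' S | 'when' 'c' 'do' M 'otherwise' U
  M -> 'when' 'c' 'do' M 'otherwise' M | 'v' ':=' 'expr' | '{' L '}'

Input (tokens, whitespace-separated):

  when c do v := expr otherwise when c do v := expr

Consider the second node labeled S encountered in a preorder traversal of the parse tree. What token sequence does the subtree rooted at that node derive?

[S [U when c do [M v := expr] otherwise [U when c do [S [M v := expr]]]]]

v := expr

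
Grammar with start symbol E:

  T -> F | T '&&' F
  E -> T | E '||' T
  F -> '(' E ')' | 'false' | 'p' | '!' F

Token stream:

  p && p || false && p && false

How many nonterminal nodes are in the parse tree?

12

[E [E [T [T [F p]] && [F p]]] || [T [T [T [F false]] && [F p]] && [F false]]]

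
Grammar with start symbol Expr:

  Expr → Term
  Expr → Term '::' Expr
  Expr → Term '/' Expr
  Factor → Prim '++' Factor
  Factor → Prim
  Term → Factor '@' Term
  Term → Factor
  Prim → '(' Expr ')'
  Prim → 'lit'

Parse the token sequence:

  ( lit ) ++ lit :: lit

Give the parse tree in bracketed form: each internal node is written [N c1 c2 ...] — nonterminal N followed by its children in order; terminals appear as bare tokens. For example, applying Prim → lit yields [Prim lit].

Expr
Term :: Expr
Factor :: Expr
Prim ++ Factor :: Expr
( Expr ) ++ Factor :: Expr
( Term ) ++ Factor :: Expr
( Factor ) ++ Factor :: Expr
( Prim ) ++ Factor :: Expr
( lit ) ++ Factor :: Expr
( lit ) ++ Prim :: Expr
( lit ) ++ lit :: Expr
( lit ) ++ lit :: Term
( lit ) ++ lit :: Factor
( lit ) ++ lit :: Prim
( lit ) ++ lit :: lit

[Expr [Term [Factor [Prim ( [Expr [Term [Factor [Prim lit]]]] )] ++ [Factor [Prim lit]]]] :: [Expr [Term [Factor [Prim lit]]]]]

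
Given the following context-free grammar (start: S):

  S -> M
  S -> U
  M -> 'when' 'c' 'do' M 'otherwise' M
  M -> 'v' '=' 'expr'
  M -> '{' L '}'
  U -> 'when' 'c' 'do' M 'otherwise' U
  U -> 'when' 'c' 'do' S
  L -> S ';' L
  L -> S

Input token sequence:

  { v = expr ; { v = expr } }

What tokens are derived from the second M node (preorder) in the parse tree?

[S [M { [L [S [M v = expr]] ; [L [S [M { [L [S [M v = expr]]] }]]]] }]]

v = expr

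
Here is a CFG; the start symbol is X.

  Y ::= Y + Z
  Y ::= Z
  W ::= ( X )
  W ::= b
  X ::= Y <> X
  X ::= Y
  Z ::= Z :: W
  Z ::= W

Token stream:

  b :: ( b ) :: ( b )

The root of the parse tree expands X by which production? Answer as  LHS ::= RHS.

X ::= Y

[X [Y [Z [Z [Z [W b]] :: [W ( [X [Y [Z [W b]]]] )]] :: [W ( [X [Y [Z [W b]]]] )]]]]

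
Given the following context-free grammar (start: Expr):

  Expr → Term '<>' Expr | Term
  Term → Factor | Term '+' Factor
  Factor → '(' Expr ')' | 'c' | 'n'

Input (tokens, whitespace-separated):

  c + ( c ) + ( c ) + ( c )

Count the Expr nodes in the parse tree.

[Expr [Term [Term [Term [Term [Factor c]] + [Factor ( [Expr [Term [Factor c]]] )]] + [Factor ( [Expr [Term [Factor c]]] )]] + [Factor ( [Expr [Term [Factor c]]] )]]]

4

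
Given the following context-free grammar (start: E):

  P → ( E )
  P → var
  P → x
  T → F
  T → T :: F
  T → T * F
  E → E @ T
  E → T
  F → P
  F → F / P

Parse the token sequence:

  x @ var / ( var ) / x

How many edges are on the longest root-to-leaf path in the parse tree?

9

[E [E [T [F [P x]]]] @ [T [F [F [F [P var]] / [P ( [E [T [F [P var]]]] )]] / [P x]]]]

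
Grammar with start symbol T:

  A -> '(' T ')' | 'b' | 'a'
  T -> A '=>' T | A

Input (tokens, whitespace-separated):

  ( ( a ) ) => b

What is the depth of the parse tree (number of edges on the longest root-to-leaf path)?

[T [A ( [T [A ( [T [A a]] )]] )] => [T [A b]]]

6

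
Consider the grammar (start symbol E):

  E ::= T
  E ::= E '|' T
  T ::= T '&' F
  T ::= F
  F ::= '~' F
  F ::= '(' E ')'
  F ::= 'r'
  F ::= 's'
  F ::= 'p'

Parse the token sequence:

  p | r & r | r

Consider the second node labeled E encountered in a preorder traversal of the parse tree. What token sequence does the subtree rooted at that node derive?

p | r & r

[E [E [E [T [F p]]] | [T [T [F r]] & [F r]]] | [T [F r]]]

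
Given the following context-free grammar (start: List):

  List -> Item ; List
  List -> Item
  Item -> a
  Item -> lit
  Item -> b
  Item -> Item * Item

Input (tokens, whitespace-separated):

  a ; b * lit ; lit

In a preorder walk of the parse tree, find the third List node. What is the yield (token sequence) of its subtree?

[List [Item a] ; [List [Item [Item b] * [Item lit]] ; [List [Item lit]]]]

lit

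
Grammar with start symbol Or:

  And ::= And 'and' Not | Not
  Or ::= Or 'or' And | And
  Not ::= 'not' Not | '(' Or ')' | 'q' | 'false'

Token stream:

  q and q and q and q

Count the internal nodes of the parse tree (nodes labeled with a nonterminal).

9

[Or [And [And [And [And [Not q]] and [Not q]] and [Not q]] and [Not q]]]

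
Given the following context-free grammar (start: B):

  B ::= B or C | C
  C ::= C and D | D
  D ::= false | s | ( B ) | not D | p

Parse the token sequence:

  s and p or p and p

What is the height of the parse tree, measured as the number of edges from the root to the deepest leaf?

5

[B [B [C [C [D s]] and [D p]]] or [C [C [D p]] and [D p]]]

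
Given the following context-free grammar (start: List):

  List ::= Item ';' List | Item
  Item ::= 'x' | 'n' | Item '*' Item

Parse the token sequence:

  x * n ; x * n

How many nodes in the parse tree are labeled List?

[List [Item [Item x] * [Item n]] ; [List [Item [Item x] * [Item n]]]]

2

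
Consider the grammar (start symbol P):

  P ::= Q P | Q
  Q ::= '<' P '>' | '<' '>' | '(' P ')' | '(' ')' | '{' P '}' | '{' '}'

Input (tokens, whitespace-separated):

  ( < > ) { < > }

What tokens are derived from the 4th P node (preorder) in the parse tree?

< >

[P [Q ( [P [Q < >]] )] [P [Q { [P [Q < >]] }]]]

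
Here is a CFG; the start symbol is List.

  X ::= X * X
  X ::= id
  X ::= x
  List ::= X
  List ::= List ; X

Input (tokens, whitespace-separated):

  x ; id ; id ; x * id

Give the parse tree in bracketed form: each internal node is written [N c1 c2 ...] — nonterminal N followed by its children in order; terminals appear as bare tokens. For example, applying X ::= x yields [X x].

[List [List [List [List [X x]] ; [X id]] ; [X id]] ; [X [X x] * [X id]]]

List
List ; X
List ; X ; X
List ; X ; X ; X
X ; X ; X ; X
x ; X ; X ; X
x ; id ; X ; X
x ; id ; id ; X
x ; id ; id ; X * X
x ; id ; id ; x * X
x ; id ; id ; x * id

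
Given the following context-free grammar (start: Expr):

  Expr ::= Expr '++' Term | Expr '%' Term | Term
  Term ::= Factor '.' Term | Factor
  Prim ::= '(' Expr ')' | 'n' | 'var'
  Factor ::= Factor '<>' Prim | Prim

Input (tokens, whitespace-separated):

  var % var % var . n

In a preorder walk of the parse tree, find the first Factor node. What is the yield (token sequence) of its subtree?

[Expr [Expr [Expr [Term [Factor [Prim var]]]] % [Term [Factor [Prim var]]]] % [Term [Factor [Prim var]] . [Term [Factor [Prim n]]]]]

var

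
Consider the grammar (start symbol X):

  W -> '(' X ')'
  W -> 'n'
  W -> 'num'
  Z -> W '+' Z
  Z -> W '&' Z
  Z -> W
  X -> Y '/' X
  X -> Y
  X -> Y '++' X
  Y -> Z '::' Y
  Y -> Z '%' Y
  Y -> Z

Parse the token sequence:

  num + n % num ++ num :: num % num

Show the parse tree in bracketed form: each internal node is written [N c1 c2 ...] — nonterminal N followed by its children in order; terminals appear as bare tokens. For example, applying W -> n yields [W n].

[X [Y [Z [W num] + [Z [W n]]] % [Y [Z [W num]]]] ++ [X [Y [Z [W num]] :: [Y [Z [W num]] % [Y [Z [W num]]]]]]]

X
Y ++ X
Z % Y ++ X
W + Z % Y ++ X
num + Z % Y ++ X
num + W % Y ++ X
num + n % Y ++ X
num + n % Z ++ X
num + n % W ++ X
num + n % num ++ X
num + n % num ++ Y
num + n % num ++ Z :: Y
num + n % num ++ W :: Y
num + n % num ++ num :: Y
num + n % num ++ num :: Z % Y
num + n % num ++ num :: W % Y
num + n % num ++ num :: num % Y
num + n % num ++ num :: num % Z
num + n % num ++ num :: num % W
num + n % num ++ num :: num % num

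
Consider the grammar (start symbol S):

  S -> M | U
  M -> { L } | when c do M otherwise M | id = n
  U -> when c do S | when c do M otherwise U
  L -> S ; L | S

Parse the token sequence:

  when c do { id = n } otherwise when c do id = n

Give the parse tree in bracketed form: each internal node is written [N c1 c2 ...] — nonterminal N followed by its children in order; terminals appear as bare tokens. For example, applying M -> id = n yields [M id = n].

[S [U when c do [M { [L [S [M id = n]]] }] otherwise [U when c do [S [M id = n]]]]]

S
U
when c do M otherwise U
when c do { L } otherwise U
when c do { S } otherwise U
when c do { M } otherwise U
when c do { id = n } otherwise U
when c do { id = n } otherwise when c do S
when c do { id = n } otherwise when c do M
when c do { id = n } otherwise when c do id = n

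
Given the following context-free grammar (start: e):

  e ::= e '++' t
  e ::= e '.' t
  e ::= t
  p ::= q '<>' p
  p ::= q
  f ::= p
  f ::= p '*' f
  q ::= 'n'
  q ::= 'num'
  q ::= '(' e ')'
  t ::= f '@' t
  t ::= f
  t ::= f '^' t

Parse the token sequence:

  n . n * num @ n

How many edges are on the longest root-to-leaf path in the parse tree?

[e [e [t [f [p [q n]]]]] . [t [f [p [q n]] * [f [p [q num]]]] @ [t [f [p [q n]]]]]]

6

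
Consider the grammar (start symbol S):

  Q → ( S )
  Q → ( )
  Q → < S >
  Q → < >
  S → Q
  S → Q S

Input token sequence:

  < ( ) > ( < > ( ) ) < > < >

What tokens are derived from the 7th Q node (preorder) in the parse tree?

[S [Q < [S [Q ( )]] >] [S [Q ( [S [Q < >] [S [Q ( )]]] )] [S [Q < >] [S [Q < >]]]]]

< >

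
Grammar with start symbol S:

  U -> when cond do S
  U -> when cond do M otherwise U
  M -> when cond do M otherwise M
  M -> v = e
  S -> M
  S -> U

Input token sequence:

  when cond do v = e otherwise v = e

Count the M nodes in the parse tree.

3

[S [M when cond do [M v = e] otherwise [M v = e]]]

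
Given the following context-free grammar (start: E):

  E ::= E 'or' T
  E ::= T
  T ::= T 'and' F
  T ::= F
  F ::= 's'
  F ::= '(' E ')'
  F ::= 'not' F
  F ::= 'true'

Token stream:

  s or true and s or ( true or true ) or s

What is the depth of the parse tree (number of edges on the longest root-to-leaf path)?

8

[E [E [E [E [T [F s]]] or [T [T [F true]] and [F s]]] or [T [F ( [E [E [T [F true]]] or [T [F true]]] )]]] or [T [F s]]]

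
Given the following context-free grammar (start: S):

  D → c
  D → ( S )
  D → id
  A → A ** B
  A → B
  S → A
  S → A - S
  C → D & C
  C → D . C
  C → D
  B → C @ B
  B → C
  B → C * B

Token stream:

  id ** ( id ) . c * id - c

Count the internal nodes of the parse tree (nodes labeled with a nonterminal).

[S [A [A [B [C [D id]]]] ** [B [C [D ( [S [A [B [C [D id]]]]] )] . [C [D c]]] * [B [C [D id]]]]] - [S [A [B [C [D c]]]]]]

24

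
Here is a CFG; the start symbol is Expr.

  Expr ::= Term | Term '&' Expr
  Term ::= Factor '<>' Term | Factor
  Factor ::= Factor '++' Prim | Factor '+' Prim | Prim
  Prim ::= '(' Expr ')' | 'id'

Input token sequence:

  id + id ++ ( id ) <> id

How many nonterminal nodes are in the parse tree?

15

[Expr [Term [Factor [Factor [Factor [Prim id]] + [Prim id]] ++ [Prim ( [Expr [Term [Factor [Prim id]]]] )]] <> [Term [Factor [Prim id]]]]]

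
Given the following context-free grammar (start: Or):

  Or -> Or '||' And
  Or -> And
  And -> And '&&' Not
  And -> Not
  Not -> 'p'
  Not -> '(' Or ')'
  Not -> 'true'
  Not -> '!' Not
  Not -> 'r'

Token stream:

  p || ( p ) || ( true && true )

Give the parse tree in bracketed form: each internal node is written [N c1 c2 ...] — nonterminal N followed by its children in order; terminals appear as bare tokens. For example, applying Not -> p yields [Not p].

[Or [Or [Or [And [Not p]]] || [And [Not ( [Or [And [Not p]]] )]]] || [And [Not ( [Or [And [And [Not true]] && [Not true]]] )]]]

Or
Or || And
Or || And || And
And || And || And
Not || And || And
p || And || And
p || Not || And
p || ( Or ) || And
p || ( And ) || And
p || ( Not ) || And
p || ( p ) || And
p || ( p ) || Not
p || ( p ) || ( Or )
p || ( p ) || ( And )
p || ( p ) || ( And && Not )
p || ( p ) || ( Not && Not )
p || ( p ) || ( true && Not )
p || ( p ) || ( true && true )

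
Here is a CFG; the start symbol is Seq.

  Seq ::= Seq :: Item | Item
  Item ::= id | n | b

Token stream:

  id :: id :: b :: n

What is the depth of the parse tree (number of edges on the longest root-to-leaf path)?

5

[Seq [Seq [Seq [Seq [Item id]] :: [Item id]] :: [Item b]] :: [Item n]]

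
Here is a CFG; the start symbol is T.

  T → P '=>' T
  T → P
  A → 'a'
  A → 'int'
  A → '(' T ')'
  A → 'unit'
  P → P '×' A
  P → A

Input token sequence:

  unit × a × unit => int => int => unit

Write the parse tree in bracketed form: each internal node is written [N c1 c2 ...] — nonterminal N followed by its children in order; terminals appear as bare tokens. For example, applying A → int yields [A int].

[T [P [P [P [A unit]] × [A a]] × [A unit]] => [T [P [A int]] => [T [P [A int]] => [T [P [A unit]]]]]]

T
P => T
P × A => T
P × A × A => T
A × A × A => T
unit × A × A => T
unit × a × A => T
unit × a × unit => T
unit × a × unit => P => T
unit × a × unit => A => T
unit × a × unit => int => T
unit × a × unit => int => P => T
unit × a × unit => int => A => T
unit × a × unit => int => int => T
unit × a × unit => int => int => P
unit × a × unit => int => int => A
unit × a × unit => int => int => unit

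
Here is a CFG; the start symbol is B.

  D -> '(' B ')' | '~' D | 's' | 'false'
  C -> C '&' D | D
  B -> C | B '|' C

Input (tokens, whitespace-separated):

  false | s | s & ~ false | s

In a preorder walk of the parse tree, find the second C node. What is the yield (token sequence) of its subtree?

[B [B [B [B [C [D false]]] | [C [D s]]] | [C [C [D s]] & [D ~ [D false]]]] | [C [D s]]]

s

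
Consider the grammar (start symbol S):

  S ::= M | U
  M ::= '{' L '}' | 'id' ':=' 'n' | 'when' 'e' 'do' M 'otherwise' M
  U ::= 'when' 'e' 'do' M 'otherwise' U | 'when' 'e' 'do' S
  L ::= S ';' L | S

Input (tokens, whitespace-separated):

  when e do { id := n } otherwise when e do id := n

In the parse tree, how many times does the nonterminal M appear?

[S [U when e do [M { [L [S [M id := n]]] }] otherwise [U when e do [S [M id := n]]]]]

3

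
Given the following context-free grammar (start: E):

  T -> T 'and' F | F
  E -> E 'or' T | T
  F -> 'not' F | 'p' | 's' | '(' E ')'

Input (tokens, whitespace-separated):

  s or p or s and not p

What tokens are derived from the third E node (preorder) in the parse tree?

s

[E [E [E [T [F s]]] or [T [F p]]] or [T [T [F s]] and [F not [F p]]]]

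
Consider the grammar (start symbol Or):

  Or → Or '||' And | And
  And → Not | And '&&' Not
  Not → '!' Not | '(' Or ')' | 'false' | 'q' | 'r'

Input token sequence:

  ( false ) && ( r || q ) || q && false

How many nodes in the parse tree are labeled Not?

7

[Or [Or [And [And [Not ( [Or [And [Not false]]] )]] && [Not ( [Or [Or [And [Not r]]] || [And [Not q]]] )]]] || [And [And [Not q]] && [Not false]]]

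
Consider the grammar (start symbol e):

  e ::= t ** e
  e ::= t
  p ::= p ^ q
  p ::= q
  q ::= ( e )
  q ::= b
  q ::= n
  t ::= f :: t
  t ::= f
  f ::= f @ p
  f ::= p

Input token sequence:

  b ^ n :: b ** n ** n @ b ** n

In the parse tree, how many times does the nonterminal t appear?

5

[e [t [f [p [p [q b]] ^ [q n]]] :: [t [f [p [q b]]]]] ** [e [t [f [p [q n]]]] ** [e [t [f [f [p [q n]]] @ [p [q b]]]] ** [e [t [f [p [q n]]]]]]]]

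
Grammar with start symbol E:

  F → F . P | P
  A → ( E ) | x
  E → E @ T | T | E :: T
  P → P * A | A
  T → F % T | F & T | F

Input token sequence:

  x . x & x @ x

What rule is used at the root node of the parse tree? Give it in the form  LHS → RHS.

[E [E [T [F [F [P [A x]]] . [P [A x]]] & [T [F [P [A x]]]]]] @ [T [F [P [A x]]]]]

E → E @ T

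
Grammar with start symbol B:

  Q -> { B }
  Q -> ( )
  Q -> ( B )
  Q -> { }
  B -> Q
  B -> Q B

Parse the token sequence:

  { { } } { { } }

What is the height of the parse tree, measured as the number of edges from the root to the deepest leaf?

5

[B [Q { [B [Q { }]] }] [B [Q { [B [Q { }]] }]]]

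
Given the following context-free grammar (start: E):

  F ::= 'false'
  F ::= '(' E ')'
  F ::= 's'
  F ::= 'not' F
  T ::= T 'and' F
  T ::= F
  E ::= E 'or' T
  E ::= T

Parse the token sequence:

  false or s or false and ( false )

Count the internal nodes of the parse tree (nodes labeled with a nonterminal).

14

[E [E [E [T [F false]]] or [T [F s]]] or [T [T [F false]] and [F ( [E [T [F false]]] )]]]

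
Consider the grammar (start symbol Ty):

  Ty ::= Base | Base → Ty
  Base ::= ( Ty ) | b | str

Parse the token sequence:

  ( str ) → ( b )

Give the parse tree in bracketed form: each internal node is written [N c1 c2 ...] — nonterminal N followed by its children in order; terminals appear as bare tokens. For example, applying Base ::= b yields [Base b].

Ty
Base → Ty
( Ty ) → Ty
( Base ) → Ty
( str ) → Ty
( str ) → Base
( str ) → ( Ty )
( str ) → ( Base )
( str ) → ( b )

[Ty [Base ( [Ty [Base str]] )] → [Ty [Base ( [Ty [Base b]] )]]]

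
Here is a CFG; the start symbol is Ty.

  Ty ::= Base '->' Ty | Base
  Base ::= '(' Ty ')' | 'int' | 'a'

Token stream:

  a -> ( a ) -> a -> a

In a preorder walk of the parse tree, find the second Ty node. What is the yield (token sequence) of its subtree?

[Ty [Base a] -> [Ty [Base ( [Ty [Base a]] )] -> [Ty [Base a] -> [Ty [Base a]]]]]

( a ) -> a -> a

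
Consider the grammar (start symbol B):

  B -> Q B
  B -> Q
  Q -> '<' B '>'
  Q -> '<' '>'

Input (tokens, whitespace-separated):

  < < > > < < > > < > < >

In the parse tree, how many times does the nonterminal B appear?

6

[B [Q < [B [Q < >]] >] [B [Q < [B [Q < >]] >] [B [Q < >] [B [Q < >]]]]]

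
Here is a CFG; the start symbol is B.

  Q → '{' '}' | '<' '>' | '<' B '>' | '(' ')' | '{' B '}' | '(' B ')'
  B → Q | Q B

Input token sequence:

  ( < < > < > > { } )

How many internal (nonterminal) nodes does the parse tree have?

10

[B [Q ( [B [Q < [B [Q < >] [B [Q < >]]] >] [B [Q { }]]] )]]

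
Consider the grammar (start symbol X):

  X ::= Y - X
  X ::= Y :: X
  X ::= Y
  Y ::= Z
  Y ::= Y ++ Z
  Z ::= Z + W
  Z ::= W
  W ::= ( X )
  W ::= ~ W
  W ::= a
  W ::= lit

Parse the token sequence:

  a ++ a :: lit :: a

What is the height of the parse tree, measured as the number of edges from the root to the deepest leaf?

6

[X [Y [Y [Z [W a]]] ++ [Z [W a]]] :: [X [Y [Z [W lit]]] :: [X [Y [Z [W a]]]]]]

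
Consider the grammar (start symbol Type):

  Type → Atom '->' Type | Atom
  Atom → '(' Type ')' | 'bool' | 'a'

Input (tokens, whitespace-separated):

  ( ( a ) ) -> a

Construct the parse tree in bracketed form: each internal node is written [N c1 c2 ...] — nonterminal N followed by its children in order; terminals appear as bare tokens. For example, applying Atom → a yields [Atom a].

[Type [Atom ( [Type [Atom ( [Type [Atom a]] )]] )] -> [Type [Atom a]]]

Type
Atom -> Type
( Type ) -> Type
( Atom ) -> Type
( ( Type ) ) -> Type
( ( Atom ) ) -> Type
( ( a ) ) -> Type
( ( a ) ) -> Atom
( ( a ) ) -> a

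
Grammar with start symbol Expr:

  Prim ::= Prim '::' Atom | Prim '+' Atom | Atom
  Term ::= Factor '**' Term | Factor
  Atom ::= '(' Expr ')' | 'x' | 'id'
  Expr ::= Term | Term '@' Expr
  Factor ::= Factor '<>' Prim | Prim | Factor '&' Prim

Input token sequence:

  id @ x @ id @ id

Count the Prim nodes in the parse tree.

4

[Expr [Term [Factor [Prim [Atom id]]]] @ [Expr [Term [Factor [Prim [Atom x]]]] @ [Expr [Term [Factor [Prim [Atom id]]]] @ [Expr [Term [Factor [Prim [Atom id]]]]]]]]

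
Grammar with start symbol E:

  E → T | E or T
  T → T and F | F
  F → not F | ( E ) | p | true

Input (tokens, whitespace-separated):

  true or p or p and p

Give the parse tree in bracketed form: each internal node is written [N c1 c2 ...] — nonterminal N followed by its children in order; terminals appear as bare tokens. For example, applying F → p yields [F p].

E
E or T
E or T or T
T or T or T
F or T or T
true or T or T
true or F or T
true or p or T
true or p or T and F
true or p or F and F
true or p or p and F
true or p or p and p

[E [E [E [T [F true]]] or [T [F p]]] or [T [T [F p]] and [F p]]]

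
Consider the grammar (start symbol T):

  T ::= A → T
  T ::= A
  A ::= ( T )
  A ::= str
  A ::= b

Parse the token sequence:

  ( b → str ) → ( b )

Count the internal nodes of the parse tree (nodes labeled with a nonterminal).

[T [A ( [T [A b] → [T [A str]]] )] → [T [A ( [T [A b]] )]]]

10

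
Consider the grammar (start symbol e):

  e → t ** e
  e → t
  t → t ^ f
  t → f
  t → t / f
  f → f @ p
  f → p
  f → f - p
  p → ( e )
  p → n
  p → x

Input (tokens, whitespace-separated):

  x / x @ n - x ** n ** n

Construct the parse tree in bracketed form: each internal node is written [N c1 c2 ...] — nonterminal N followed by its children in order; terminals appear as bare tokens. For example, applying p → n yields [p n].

[e [t [t [f [p x]]] / [f [f [f [p x]] @ [p n]] - [p x]]] ** [e [t [f [p n]]] ** [e [t [f [p n]]]]]]

e
t ** e
t / f ** e
f / f ** e
p / f ** e
x / f ** e
x / f - p ** e
x / f @ p - p ** e
x / p @ p - p ** e
x / x @ p - p ** e
x / x @ n - p ** e
x / x @ n - x ** e
x / x @ n - x ** t ** e
x / x @ n - x ** f ** e
x / x @ n - x ** p ** e
x / x @ n - x ** n ** e
x / x @ n - x ** n ** t
x / x @ n - x ** n ** f
x / x @ n - x ** n ** p
x / x @ n - x ** n ** n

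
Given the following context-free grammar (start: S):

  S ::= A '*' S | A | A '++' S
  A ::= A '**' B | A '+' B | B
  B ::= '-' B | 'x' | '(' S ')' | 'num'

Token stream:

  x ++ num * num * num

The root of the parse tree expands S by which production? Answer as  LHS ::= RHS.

[S [A [B x]] ++ [S [A [B num]] * [S [A [B num]] * [S [A [B num]]]]]]

S ::= A '++' S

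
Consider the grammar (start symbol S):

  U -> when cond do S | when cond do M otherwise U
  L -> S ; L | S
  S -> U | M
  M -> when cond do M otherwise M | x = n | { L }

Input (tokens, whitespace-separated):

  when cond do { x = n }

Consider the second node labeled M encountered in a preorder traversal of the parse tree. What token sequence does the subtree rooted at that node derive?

x = n

[S [U when cond do [S [M { [L [S [M x = n]]] }]]]]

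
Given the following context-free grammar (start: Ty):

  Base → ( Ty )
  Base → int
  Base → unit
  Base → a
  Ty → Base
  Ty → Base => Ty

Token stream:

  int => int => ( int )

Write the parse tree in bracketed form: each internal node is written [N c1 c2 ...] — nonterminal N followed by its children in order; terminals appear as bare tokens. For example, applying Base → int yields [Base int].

Ty
Base => Ty
int => Ty
int => Base => Ty
int => int => Ty
int => int => Base
int => int => ( Ty )
int => int => ( Base )
int => int => ( int )

[Ty [Base int] => [Ty [Base int] => [Ty [Base ( [Ty [Base int]] )]]]]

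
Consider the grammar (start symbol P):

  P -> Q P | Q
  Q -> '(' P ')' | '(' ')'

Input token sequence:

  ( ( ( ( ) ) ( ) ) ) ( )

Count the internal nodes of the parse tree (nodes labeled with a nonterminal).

12

[P [Q ( [P [Q ( [P [Q ( [P [Q ( )]] )] [P [Q ( )]]] )]] )] [P [Q ( )]]]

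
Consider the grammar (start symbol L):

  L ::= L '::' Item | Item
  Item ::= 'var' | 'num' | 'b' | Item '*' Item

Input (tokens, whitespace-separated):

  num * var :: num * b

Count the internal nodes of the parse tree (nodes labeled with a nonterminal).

[L [L [Item [Item num] * [Item var]]] :: [Item [Item num] * [Item b]]]

8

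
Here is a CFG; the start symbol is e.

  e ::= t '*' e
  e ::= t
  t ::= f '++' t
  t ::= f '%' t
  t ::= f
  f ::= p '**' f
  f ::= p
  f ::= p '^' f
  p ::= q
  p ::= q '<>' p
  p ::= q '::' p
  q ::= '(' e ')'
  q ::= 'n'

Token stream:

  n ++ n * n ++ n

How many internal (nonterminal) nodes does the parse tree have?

[e [t [f [p [q n]]] ++ [t [f [p [q n]]]]] * [e [t [f [p [q n]]] ++ [t [f [p [q n]]]]]]]

18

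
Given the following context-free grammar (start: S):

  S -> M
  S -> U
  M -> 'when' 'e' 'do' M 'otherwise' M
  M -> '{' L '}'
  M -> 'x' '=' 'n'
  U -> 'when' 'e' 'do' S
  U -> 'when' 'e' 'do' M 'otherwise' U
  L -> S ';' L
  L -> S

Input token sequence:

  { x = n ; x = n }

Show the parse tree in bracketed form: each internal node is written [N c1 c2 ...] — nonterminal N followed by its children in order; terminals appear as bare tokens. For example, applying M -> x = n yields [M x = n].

[S [M { [L [S [M x = n]] ; [L [S [M x = n]]]] }]]

S
M
{ L }
{ S ; L }
{ M ; L }
{ x = n ; L }
{ x = n ; S }
{ x = n ; M }
{ x = n ; x = n }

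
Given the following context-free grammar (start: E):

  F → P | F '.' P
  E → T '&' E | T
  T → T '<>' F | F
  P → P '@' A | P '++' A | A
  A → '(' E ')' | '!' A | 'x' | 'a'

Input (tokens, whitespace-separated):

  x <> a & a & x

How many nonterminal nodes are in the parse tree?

[E [T [T [F [P [A x]]]] <> [F [P [A a]]]] & [E [T [F [P [A a]]]] & [E [T [F [P [A x]]]]]]]

19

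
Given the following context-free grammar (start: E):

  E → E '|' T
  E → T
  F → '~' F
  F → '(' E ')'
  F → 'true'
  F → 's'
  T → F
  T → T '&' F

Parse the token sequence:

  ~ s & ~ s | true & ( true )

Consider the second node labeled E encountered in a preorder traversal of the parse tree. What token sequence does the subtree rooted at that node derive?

~ s & ~ s

[E [E [T [T [F ~ [F s]]] & [F ~ [F s]]]] | [T [T [F true]] & [F ( [E [T [F true]]] )]]]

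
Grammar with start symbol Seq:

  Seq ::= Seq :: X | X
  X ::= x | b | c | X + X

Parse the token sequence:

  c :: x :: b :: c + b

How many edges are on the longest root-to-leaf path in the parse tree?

5

[Seq [Seq [Seq [Seq [X c]] :: [X x]] :: [X b]] :: [X [X c] + [X b]]]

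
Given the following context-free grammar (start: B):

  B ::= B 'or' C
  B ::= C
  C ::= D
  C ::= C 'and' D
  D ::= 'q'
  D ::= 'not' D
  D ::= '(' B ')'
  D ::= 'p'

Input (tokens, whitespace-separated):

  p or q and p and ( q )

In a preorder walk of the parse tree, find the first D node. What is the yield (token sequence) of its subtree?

[B [B [C [D p]]] or [C [C [C [D q]] and [D p]] and [D ( [B [C [D q]]] )]]]

p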